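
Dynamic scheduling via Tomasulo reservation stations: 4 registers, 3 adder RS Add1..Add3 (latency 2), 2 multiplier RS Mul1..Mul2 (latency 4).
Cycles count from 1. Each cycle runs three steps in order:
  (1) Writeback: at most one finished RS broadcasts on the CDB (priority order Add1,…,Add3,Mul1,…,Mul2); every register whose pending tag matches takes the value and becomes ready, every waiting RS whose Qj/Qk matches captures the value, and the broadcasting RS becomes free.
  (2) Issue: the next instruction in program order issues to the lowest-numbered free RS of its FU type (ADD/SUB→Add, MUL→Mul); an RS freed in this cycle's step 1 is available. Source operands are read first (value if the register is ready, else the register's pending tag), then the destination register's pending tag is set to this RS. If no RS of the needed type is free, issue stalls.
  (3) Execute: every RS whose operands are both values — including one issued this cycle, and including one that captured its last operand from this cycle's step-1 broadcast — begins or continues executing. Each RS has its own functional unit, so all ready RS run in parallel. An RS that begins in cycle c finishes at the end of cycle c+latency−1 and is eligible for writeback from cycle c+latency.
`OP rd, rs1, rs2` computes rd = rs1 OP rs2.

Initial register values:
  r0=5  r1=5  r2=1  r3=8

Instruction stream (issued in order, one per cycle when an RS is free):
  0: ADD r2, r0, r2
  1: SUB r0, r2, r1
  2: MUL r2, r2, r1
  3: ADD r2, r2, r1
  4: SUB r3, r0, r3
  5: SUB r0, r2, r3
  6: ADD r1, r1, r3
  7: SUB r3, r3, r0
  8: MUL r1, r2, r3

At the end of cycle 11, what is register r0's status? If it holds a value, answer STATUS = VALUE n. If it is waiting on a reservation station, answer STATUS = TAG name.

cycle 1: issue ADD r2<-Add1 // r0:5,r1:5,r2:Add1,r3:8
cycle 2: issue SUB r0<-Add2 // r0:Add2,r1:5,r2:Add1,r3:8
cycle 3: CDB Add1=6; issue MUL r2<-Mul1 // r0:Add2,r1:5,r2:Mul1,r3:8
cycle 4: issue ADD r2<-Add1 // r0:Add2,r1:5,r2:Add1,r3:8
cycle 5: CDB Add2=1; issue SUB r3<-Add2 // r0:1,r1:5,r2:Add1,r3:Add2
cycle 6: issue SUB r0<-Add3 // r0:Add3,r1:5,r2:Add1,r3:Add2
cycle 7: CDB Add2=-7; issue ADD r1<-Add2 // r0:Add3,r1:Add2,r2:Add1,r3:-7
cycle 8: CDB Mul1=30; stall // r0:Add3,r1:Add2,r2:Add1,r3:-7
cycle 9: CDB Add2=-2; issue SUB r3<-Add2 // r0:Add3,r1:-2,r2:Add1,r3:Add2
cycle 10: CDB Add1=35; issue MUL r1<-Mul1 // r0:Add3,r1:Mul1,r2:35,r3:Add2
cycle 11: - // r0:Add3,r1:Mul1,r2:35,r3:Add2

STATUS = TAG Add3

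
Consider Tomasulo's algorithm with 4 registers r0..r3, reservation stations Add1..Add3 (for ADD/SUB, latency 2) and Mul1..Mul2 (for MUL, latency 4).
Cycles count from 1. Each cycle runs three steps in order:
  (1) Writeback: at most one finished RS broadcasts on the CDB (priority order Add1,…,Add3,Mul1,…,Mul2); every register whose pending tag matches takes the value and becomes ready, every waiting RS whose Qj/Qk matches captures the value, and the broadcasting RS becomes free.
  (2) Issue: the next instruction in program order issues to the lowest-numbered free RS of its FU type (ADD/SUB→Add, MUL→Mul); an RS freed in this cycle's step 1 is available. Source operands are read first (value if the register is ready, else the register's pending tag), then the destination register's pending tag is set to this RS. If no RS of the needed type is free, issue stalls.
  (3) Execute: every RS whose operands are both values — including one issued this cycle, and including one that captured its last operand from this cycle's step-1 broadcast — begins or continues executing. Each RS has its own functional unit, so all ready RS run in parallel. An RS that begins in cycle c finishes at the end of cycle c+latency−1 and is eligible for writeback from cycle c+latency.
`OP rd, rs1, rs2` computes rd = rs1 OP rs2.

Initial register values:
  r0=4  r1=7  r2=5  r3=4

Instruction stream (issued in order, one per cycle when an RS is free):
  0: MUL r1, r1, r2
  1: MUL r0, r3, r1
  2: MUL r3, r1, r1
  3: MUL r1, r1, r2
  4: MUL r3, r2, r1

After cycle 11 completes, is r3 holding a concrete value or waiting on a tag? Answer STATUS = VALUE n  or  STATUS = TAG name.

STATUS = TAG Mul2

c1: issue MUL r1<-Mul1 | r0:4,r1:Mul1,r2:5,r3:4
c2: issue MUL r0<-Mul2 | r0:Mul2,r1:Mul1,r2:5,r3:4
c3: stall | r0:Mul2,r1:Mul1,r2:5,r3:4
c4: stall | r0:Mul2,r1:Mul1,r2:5,r3:4
c5: CDB Mul1=35; issue MUL r3<-Mul1 | r0:Mul2,r1:35,r2:5,r3:Mul1
c6: stall | r0:Mul2,r1:35,r2:5,r3:Mul1
c7: stall | r0:Mul2,r1:35,r2:5,r3:Mul1
c8: stall | r0:Mul2,r1:35,r2:5,r3:Mul1
c9: CDB Mul1=1225; issue MUL r1<-Mul1 | r0:Mul2,r1:Mul1,r2:5,r3:1225
c10: CDB Mul2=140; issue MUL r3<-Mul2 | r0:140,r1:Mul1,r2:5,r3:Mul2
c11: - | r0:140,r1:Mul1,r2:5,r3:Mul2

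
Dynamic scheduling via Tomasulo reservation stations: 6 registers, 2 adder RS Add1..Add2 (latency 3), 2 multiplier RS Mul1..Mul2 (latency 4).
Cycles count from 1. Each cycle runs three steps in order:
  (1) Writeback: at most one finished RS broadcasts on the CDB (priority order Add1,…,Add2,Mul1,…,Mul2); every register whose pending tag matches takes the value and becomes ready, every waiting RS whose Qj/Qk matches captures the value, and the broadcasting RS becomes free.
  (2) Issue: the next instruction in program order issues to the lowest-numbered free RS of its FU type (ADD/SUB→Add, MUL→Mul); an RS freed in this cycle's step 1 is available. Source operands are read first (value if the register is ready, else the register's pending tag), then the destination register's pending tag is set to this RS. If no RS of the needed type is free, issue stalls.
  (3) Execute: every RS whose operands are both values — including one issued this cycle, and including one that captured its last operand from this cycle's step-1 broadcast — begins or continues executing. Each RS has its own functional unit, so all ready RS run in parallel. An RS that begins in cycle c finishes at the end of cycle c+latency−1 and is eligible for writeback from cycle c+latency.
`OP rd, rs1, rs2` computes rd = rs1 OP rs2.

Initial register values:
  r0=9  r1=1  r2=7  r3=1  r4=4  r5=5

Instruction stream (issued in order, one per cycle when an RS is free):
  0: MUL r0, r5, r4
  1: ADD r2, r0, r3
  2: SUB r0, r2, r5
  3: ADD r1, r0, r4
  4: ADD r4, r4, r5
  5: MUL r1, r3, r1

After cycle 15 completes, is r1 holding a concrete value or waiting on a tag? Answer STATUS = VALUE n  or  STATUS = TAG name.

  c1: issue MUL r0<-Mul1  regs: r0:Mul1,r1:1,r2:7,r3:1,r4:4,r5:5
  c2: issue ADD r2<-Add1  regs: r0:Mul1,r1:1,r2:Add1,r3:1,r4:4,r5:5
  c3: issue SUB r0<-Add2  regs: r0:Add2,r1:1,r2:Add1,r3:1,r4:4,r5:5
  c4: stall  regs: r0:Add2,r1:1,r2:Add1,r3:1,r4:4,r5:5
  c5: CDB Mul1=20; stall  regs: r0:Add2,r1:1,r2:Add1,r3:1,r4:4,r5:5
  c6: stall  regs: r0:Add2,r1:1,r2:Add1,r3:1,r4:4,r5:5
  c7: stall  regs: r0:Add2,r1:1,r2:Add1,r3:1,r4:4,r5:5
  c8: CDB Add1=21; issue ADD r1<-Add1  regs: r0:Add2,r1:Add1,r2:21,r3:1,r4:4,r5:5
  c9: stall  regs: r0:Add2,r1:Add1,r2:21,r3:1,r4:4,r5:5
  c10: stall  regs: r0:Add2,r1:Add1,r2:21,r3:1,r4:4,r5:5
  c11: CDB Add2=16; issue ADD r4<-Add2  regs: r0:16,r1:Add1,r2:21,r3:1,r4:Add2,r5:5
  c12: issue MUL r1<-Mul1  regs: r0:16,r1:Mul1,r2:21,r3:1,r4:Add2,r5:5
  c13: -  regs: r0:16,r1:Mul1,r2:21,r3:1,r4:Add2,r5:5
  c14: CDB Add1=20  regs: r0:16,r1:Mul1,r2:21,r3:1,r4:Add2,r5:5
  c15: CDB Add2=9  regs: r0:16,r1:Mul1,r2:21,r3:1,r4:9,r5:5

STATUS = TAG Mul1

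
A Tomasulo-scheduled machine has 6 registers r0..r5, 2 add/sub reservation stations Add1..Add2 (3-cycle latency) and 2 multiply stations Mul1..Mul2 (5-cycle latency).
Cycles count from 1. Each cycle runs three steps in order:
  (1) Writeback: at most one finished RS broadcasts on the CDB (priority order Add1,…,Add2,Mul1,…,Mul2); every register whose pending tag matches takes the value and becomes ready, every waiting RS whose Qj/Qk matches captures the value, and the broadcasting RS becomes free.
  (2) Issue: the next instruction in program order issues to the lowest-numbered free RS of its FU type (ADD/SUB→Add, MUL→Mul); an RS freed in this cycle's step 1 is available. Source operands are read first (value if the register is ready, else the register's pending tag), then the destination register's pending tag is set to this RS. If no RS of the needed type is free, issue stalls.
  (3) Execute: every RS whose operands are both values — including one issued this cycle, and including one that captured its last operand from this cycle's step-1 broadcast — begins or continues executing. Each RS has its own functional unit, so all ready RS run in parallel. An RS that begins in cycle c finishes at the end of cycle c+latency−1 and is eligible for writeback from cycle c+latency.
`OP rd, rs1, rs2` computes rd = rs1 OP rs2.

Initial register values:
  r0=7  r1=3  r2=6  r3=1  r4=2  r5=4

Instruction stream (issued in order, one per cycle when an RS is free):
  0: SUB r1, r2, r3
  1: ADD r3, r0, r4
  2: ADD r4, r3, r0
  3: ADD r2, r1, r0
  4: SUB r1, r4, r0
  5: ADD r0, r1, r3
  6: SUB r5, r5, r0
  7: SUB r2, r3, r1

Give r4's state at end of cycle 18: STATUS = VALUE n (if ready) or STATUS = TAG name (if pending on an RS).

  c1: issue SUB r1<-Add1  regs: r0:7,r1:Add1,r2:6,r3:1,r4:2,r5:4
  c2: issue ADD r3<-Add2  regs: r0:7,r1:Add1,r2:6,r3:Add2,r4:2,r5:4
  c3: stall  regs: r0:7,r1:Add1,r2:6,r3:Add2,r4:2,r5:4
  c4: CDB Add1=5; issue ADD r4<-Add1  regs: r0:7,r1:5,r2:6,r3:Add2,r4:Add1,r5:4
  c5: CDB Add2=9; issue ADD r2<-Add2  regs: r0:7,r1:5,r2:Add2,r3:9,r4:Add1,r5:4
  c6: stall  regs: r0:7,r1:5,r2:Add2,r3:9,r4:Add1,r5:4
  c7: stall  regs: r0:7,r1:5,r2:Add2,r3:9,r4:Add1,r5:4
  c8: CDB Add1=16; issue SUB r1<-Add1  regs: r0:7,r1:Add1,r2:Add2,r3:9,r4:16,r5:4
  c9: CDB Add2=12; issue ADD r0<-Add2  regs: r0:Add2,r1:Add1,r2:12,r3:9,r4:16,r5:4
  c10: stall  regs: r0:Add2,r1:Add1,r2:12,r3:9,r4:16,r5:4
  c11: CDB Add1=9; issue SUB r5<-Add1  regs: r0:Add2,r1:9,r2:12,r3:9,r4:16,r5:Add1
  c12: stall  regs: r0:Add2,r1:9,r2:12,r3:9,r4:16,r5:Add1
  c13: stall  regs: r0:Add2,r1:9,r2:12,r3:9,r4:16,r5:Add1
  c14: CDB Add2=18; issue SUB r2<-Add2  regs: r0:18,r1:9,r2:Add2,r3:9,r4:16,r5:Add1
  c15: -  regs: r0:18,r1:9,r2:Add2,r3:9,r4:16,r5:Add1
  c16: -  regs: r0:18,r1:9,r2:Add2,r3:9,r4:16,r5:Add1
  c17: CDB Add1=-14  regs: r0:18,r1:9,r2:Add2,r3:9,r4:16,r5:-14
  c18: CDB Add2=0  regs: r0:18,r1:9,r2:0,r3:9,r4:16,r5:-14

STATUS = VALUE 16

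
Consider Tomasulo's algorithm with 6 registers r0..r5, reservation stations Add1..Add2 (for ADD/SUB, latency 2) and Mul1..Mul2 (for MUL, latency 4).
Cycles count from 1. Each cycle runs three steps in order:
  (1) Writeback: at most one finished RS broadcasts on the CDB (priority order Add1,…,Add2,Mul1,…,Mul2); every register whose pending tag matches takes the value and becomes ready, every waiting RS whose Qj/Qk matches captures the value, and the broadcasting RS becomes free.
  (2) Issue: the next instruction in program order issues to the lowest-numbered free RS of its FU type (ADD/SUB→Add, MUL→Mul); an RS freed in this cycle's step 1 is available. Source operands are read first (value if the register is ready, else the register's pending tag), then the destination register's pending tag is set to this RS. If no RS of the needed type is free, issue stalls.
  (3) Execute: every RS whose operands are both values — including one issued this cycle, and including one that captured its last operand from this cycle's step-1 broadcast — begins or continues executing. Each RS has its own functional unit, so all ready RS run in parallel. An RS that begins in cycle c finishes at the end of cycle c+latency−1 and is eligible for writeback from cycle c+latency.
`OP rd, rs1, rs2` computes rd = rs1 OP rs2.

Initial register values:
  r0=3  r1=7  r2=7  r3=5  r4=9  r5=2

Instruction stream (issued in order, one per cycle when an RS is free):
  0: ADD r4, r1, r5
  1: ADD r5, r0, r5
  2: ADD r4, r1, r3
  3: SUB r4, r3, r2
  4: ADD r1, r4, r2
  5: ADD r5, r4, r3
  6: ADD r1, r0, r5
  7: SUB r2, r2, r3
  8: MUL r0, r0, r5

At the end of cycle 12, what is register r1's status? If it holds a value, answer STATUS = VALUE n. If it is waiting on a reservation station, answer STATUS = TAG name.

  c1: issue ADD r4<-Add1  regs: r0:3,r1:7,r2:7,r3:5,r4:Add1,r5:2
  c2: issue ADD r5<-Add2  regs: r0:3,r1:7,r2:7,r3:5,r4:Add1,r5:Add2
  c3: CDB Add1=9; issue ADD r4<-Add1  regs: r0:3,r1:7,r2:7,r3:5,r4:Add1,r5:Add2
  c4: CDB Add2=5; issue SUB r4<-Add2  regs: r0:3,r1:7,r2:7,r3:5,r4:Add2,r5:5
  c5: CDB Add1=12; issue ADD r1<-Add1  regs: r0:3,r1:Add1,r2:7,r3:5,r4:Add2,r5:5
  c6: CDB Add2=-2; issue ADD r5<-Add2  regs: r0:3,r1:Add1,r2:7,r3:5,r4:-2,r5:Add2
  c7: stall  regs: r0:3,r1:Add1,r2:7,r3:5,r4:-2,r5:Add2
  c8: CDB Add1=5; issue ADD r1<-Add1  regs: r0:3,r1:Add1,r2:7,r3:5,r4:-2,r5:Add2
  c9: CDB Add2=3; issue SUB r2<-Add2  regs: r0:3,r1:Add1,r2:Add2,r3:5,r4:-2,r5:3
  c10: issue MUL r0<-Mul1  regs: r0:Mul1,r1:Add1,r2:Add2,r3:5,r4:-2,r5:3
  c11: CDB Add1=6  regs: r0:Mul1,r1:6,r2:Add2,r3:5,r4:-2,r5:3
  c12: CDB Add2=2  regs: r0:Mul1,r1:6,r2:2,r3:5,r4:-2,r5:3

STATUS = VALUE 6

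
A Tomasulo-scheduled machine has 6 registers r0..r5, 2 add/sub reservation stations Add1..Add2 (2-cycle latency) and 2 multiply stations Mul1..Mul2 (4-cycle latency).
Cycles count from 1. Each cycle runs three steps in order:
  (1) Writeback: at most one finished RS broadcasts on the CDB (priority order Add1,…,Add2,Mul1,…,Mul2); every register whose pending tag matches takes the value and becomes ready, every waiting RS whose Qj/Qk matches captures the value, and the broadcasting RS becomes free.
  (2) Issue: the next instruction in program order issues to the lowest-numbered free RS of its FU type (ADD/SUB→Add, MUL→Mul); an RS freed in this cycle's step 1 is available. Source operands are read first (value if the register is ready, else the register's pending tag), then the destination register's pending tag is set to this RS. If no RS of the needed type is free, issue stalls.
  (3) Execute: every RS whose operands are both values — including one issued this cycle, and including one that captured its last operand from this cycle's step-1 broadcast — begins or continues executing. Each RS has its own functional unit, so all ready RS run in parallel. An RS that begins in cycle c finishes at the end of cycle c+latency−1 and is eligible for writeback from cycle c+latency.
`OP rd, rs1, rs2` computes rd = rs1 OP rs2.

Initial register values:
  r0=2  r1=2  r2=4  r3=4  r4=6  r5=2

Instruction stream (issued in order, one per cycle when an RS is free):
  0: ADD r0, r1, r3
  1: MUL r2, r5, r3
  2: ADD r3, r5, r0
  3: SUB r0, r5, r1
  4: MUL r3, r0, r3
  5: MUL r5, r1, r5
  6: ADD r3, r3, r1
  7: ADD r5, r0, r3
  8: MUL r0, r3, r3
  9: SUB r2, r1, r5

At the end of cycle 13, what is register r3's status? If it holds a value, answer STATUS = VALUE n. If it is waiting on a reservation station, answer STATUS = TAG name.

  c1: issue ADD r0<-Add1  regs: r0:Add1,r1:2,r2:4,r3:4,r4:6,r5:2
  c2: issue MUL r2<-Mul1  regs: r0:Add1,r1:2,r2:Mul1,r3:4,r4:6,r5:2
  c3: CDB Add1=6; issue ADD r3<-Add1  regs: r0:6,r1:2,r2:Mul1,r3:Add1,r4:6,r5:2
  c4: issue SUB r0<-Add2  regs: r0:Add2,r1:2,r2:Mul1,r3:Add1,r4:6,r5:2
  c5: CDB Add1=8; issue MUL r3<-Mul2  regs: r0:Add2,r1:2,r2:Mul1,r3:Mul2,r4:6,r5:2
  c6: CDB Add2=0; stall  regs: r0:0,r1:2,r2:Mul1,r3:Mul2,r4:6,r5:2
  c7: CDB Mul1=8; issue MUL r5<-Mul1  regs: r0:0,r1:2,r2:8,r3:Mul2,r4:6,r5:Mul1
  c8: issue ADD r3<-Add1  regs: r0:0,r1:2,r2:8,r3:Add1,r4:6,r5:Mul1
  c9: issue ADD r5<-Add2  regs: r0:0,r1:2,r2:8,r3:Add1,r4:6,r5:Add2
  c10: CDB Mul2=0; issue MUL r0<-Mul2  regs: r0:Mul2,r1:2,r2:8,r3:Add1,r4:6,r5:Add2
  c11: CDB Mul1=4; stall  regs: r0:Mul2,r1:2,r2:8,r3:Add1,r4:6,r5:Add2
  c12: CDB Add1=2; issue SUB r2<-Add1  regs: r0:Mul2,r1:2,r2:Add1,r3:2,r4:6,r5:Add2
  c13: -  regs: r0:Mul2,r1:2,r2:Add1,r3:2,r4:6,r5:Add2

STATUS = VALUE 2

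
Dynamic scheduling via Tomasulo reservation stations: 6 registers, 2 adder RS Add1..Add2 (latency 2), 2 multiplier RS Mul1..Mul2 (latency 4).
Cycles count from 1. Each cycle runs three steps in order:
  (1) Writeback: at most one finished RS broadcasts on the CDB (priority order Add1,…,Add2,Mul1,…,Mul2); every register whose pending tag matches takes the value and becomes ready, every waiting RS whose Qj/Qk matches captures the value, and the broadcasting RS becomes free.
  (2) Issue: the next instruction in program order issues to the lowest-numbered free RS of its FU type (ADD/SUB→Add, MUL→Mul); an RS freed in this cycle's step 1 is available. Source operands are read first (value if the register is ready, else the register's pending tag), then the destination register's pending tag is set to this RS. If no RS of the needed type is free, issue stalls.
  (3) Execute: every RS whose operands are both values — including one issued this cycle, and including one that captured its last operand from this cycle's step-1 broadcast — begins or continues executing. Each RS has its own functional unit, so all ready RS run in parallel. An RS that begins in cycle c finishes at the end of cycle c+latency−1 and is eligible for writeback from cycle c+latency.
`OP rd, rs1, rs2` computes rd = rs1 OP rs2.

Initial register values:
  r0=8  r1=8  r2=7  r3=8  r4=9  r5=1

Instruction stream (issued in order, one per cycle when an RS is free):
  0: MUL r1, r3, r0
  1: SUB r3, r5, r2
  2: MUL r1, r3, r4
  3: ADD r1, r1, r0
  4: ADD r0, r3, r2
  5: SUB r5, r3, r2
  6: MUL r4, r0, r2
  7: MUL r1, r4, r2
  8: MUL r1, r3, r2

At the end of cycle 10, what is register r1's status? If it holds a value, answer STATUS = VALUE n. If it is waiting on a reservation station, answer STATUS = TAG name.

STATUS = TAG Mul2

c1: issue MUL r1<-Mul1 | r0:8,r1:Mul1,r2:7,r3:8,r4:9,r5:1
c2: issue SUB r3<-Add1 | r0:8,r1:Mul1,r2:7,r3:Add1,r4:9,r5:1
c3: issue MUL r1<-Mul2 | r0:8,r1:Mul2,r2:7,r3:Add1,r4:9,r5:1
c4: CDB Add1=-6; issue ADD r1<-Add1 | r0:8,r1:Add1,r2:7,r3:-6,r4:9,r5:1
c5: CDB Mul1=64; issue ADD r0<-Add2 | r0:Add2,r1:Add1,r2:7,r3:-6,r4:9,r5:1
c6: stall | r0:Add2,r1:Add1,r2:7,r3:-6,r4:9,r5:1
c7: CDB Add2=1; issue SUB r5<-Add2 | r0:1,r1:Add1,r2:7,r3:-6,r4:9,r5:Add2
c8: CDB Mul2=-54; issue MUL r4<-Mul1 | r0:1,r1:Add1,r2:7,r3:-6,r4:Mul1,r5:Add2
c9: CDB Add2=-13; issue MUL r1<-Mul2 | r0:1,r1:Mul2,r2:7,r3:-6,r4:Mul1,r5:-13
c10: CDB Add1=-46; stall | r0:1,r1:Mul2,r2:7,r3:-6,r4:Mul1,r5:-13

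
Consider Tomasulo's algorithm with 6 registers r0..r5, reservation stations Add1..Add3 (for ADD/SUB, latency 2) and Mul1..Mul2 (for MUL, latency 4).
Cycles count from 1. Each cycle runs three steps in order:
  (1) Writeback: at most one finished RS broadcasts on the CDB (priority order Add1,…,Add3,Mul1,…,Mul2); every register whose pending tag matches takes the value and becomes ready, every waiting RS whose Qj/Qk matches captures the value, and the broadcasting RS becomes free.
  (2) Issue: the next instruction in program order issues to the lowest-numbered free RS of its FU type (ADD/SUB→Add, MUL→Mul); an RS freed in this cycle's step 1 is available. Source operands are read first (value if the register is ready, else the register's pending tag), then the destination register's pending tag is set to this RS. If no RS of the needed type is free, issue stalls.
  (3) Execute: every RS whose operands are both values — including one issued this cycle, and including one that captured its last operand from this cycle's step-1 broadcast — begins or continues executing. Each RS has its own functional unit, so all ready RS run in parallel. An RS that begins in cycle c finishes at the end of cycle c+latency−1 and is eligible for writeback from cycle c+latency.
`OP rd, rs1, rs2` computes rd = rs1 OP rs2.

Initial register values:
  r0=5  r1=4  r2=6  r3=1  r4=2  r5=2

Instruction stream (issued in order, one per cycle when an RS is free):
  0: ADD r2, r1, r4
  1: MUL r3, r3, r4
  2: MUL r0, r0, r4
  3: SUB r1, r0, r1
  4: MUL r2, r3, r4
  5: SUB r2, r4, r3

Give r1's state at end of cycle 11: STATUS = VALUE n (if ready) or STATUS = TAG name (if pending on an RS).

STATUS = VALUE 6

  c1: issue ADD r2<-Add1  regs: r0:5,r1:4,r2:Add1,r3:1,r4:2,r5:2
  c2: issue MUL r3<-Mul1  regs: r0:5,r1:4,r2:Add1,r3:Mul1,r4:2,r5:2
  c3: CDB Add1=6; issue MUL r0<-Mul2  regs: r0:Mul2,r1:4,r2:6,r3:Mul1,r4:2,r5:2
  c4: issue SUB r1<-Add1  regs: r0:Mul2,r1:Add1,r2:6,r3:Mul1,r4:2,r5:2
  c5: stall  regs: r0:Mul2,r1:Add1,r2:6,r3:Mul1,r4:2,r5:2
  c6: CDB Mul1=2; issue MUL r2<-Mul1  regs: r0:Mul2,r1:Add1,r2:Mul1,r3:2,r4:2,r5:2
  c7: CDB Mul2=10; issue SUB r2<-Add2  regs: r0:10,r1:Add1,r2:Add2,r3:2,r4:2,r5:2
  c8: -  regs: r0:10,r1:Add1,r2:Add2,r3:2,r4:2,r5:2
  c9: CDB Add1=6  regs: r0:10,r1:6,r2:Add2,r3:2,r4:2,r5:2
  c10: CDB Add2=0  regs: r0:10,r1:6,r2:0,r3:2,r4:2,r5:2
  c11: CDB Mul1=4  regs: r0:10,r1:6,r2:0,r3:2,r4:2,r5:2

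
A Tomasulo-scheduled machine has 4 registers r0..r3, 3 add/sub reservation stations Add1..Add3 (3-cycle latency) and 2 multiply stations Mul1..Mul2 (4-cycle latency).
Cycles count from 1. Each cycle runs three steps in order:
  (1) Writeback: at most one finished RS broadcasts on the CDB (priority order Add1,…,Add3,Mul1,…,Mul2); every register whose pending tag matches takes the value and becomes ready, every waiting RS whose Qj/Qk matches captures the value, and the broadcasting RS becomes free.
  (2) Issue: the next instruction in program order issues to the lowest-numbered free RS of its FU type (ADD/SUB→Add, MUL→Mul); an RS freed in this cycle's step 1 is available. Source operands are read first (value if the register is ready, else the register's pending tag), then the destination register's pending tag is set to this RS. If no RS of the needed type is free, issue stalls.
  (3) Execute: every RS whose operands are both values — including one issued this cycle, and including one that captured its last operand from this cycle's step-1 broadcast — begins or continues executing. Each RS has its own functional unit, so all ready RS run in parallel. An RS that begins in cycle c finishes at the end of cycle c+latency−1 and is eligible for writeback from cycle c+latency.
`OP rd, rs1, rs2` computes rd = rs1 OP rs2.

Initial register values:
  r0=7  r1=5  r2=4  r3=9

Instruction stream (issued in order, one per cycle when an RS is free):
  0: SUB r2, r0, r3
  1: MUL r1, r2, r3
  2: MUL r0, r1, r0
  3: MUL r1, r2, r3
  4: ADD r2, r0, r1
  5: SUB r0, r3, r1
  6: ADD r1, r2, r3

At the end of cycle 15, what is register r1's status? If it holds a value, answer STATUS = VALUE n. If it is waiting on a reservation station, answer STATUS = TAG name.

STATUS = TAG Add3

cycle 1: issue SUB r2<-Add1 // r0:7,r1:5,r2:Add1,r3:9
cycle 2: issue MUL r1<-Mul1 // r0:7,r1:Mul1,r2:Add1,r3:9
cycle 3: issue MUL r0<-Mul2 // r0:Mul2,r1:Mul1,r2:Add1,r3:9
cycle 4: CDB Add1=-2; stall // r0:Mul2,r1:Mul1,r2:-2,r3:9
cycle 5: stall // r0:Mul2,r1:Mul1,r2:-2,r3:9
cycle 6: stall // r0:Mul2,r1:Mul1,r2:-2,r3:9
cycle 7: stall // r0:Mul2,r1:Mul1,r2:-2,r3:9
cycle 8: CDB Mul1=-18; issue MUL r1<-Mul1 // r0:Mul2,r1:Mul1,r2:-2,r3:9
cycle 9: issue ADD r2<-Add1 // r0:Mul2,r1:Mul1,r2:Add1,r3:9
cycle 10: issue SUB r0<-Add2 // r0:Add2,r1:Mul1,r2:Add1,r3:9
cycle 11: issue ADD r1<-Add3 // r0:Add2,r1:Add3,r2:Add1,r3:9
cycle 12: CDB Mul1=-18 // r0:Add2,r1:Add3,r2:Add1,r3:9
cycle 13: CDB Mul2=-126 // r0:Add2,r1:Add3,r2:Add1,r3:9
cycle 14: - // r0:Add2,r1:Add3,r2:Add1,r3:9
cycle 15: CDB Add2=27 // r0:27,r1:Add3,r2:Add1,r3:9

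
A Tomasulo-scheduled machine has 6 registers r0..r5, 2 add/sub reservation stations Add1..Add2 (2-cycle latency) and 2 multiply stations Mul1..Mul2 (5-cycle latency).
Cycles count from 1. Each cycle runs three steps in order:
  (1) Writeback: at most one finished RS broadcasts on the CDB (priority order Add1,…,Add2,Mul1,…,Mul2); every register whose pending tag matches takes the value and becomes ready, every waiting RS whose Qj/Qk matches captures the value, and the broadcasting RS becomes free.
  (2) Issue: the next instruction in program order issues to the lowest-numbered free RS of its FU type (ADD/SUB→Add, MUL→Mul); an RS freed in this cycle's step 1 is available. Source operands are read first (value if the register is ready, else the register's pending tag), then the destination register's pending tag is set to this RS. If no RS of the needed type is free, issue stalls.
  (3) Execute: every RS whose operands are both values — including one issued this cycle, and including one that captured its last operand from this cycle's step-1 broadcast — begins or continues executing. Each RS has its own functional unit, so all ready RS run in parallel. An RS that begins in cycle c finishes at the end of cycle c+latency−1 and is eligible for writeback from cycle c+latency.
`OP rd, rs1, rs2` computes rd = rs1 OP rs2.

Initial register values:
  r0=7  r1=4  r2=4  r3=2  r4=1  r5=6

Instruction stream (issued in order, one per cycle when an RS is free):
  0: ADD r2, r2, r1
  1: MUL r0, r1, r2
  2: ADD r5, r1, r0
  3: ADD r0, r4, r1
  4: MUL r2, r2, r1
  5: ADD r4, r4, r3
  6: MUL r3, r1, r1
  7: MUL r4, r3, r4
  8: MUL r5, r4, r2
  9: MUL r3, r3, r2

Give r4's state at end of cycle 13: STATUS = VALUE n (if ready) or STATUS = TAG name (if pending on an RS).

STATUS = TAG Mul2

c1: issue ADD r2<-Add1 | r0:7,r1:4,r2:Add1,r3:2,r4:1,r5:6
c2: issue MUL r0<-Mul1 | r0:Mul1,r1:4,r2:Add1,r3:2,r4:1,r5:6
c3: CDB Add1=8; issue ADD r5<-Add1 | r0:Mul1,r1:4,r2:8,r3:2,r4:1,r5:Add1
c4: issue ADD r0<-Add2 | r0:Add2,r1:4,r2:8,r3:2,r4:1,r5:Add1
c5: issue MUL r2<-Mul2 | r0:Add2,r1:4,r2:Mul2,r3:2,r4:1,r5:Add1
c6: CDB Add2=5; issue ADD r4<-Add2 | r0:5,r1:4,r2:Mul2,r3:2,r4:Add2,r5:Add1
c7: stall | r0:5,r1:4,r2:Mul2,r3:2,r4:Add2,r5:Add1
c8: CDB Add2=3; stall | r0:5,r1:4,r2:Mul2,r3:2,r4:3,r5:Add1
c9: CDB Mul1=32; issue MUL r3<-Mul1 | r0:5,r1:4,r2:Mul2,r3:Mul1,r4:3,r5:Add1
c10: CDB Mul2=32; issue MUL r4<-Mul2 | r0:5,r1:4,r2:32,r3:Mul1,r4:Mul2,r5:Add1
c11: CDB Add1=36; stall | r0:5,r1:4,r2:32,r3:Mul1,r4:Mul2,r5:36
c12: stall | r0:5,r1:4,r2:32,r3:Mul1,r4:Mul2,r5:36
c13: stall | r0:5,r1:4,r2:32,r3:Mul1,r4:Mul2,r5:36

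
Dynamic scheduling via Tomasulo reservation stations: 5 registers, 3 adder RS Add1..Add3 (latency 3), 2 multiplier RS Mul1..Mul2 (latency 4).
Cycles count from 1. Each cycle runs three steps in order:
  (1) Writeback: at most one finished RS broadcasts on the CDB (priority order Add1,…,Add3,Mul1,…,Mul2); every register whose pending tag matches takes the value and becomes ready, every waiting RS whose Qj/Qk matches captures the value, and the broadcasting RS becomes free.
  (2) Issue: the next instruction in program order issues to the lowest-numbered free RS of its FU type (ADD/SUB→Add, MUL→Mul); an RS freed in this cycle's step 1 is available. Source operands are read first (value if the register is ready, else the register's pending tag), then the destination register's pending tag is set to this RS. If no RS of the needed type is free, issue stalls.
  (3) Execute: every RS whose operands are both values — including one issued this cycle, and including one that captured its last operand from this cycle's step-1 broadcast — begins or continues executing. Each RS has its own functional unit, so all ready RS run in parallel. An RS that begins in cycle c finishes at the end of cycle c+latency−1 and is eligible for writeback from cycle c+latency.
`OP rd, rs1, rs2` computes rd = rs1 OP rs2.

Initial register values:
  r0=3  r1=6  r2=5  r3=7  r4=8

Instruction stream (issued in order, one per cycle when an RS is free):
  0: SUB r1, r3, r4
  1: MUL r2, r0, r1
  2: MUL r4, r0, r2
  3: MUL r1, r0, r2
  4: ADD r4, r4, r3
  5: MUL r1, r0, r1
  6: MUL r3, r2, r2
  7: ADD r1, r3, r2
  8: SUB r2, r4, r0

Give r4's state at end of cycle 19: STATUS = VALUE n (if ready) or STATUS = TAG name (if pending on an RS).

cycle 1: issue SUB r1<-Add1 // r0:3,r1:Add1,r2:5,r3:7,r4:8
cycle 2: issue MUL r2<-Mul1 // r0:3,r1:Add1,r2:Mul1,r3:7,r4:8
cycle 3: issue MUL r4<-Mul2 // r0:3,r1:Add1,r2:Mul1,r3:7,r4:Mul2
cycle 4: CDB Add1=-1; stall // r0:3,r1:-1,r2:Mul1,r3:7,r4:Mul2
cycle 5: stall // r0:3,r1:-1,r2:Mul1,r3:7,r4:Mul2
cycle 6: stall // r0:3,r1:-1,r2:Mul1,r3:7,r4:Mul2
cycle 7: stall // r0:3,r1:-1,r2:Mul1,r3:7,r4:Mul2
cycle 8: CDB Mul1=-3; issue MUL r1<-Mul1 // r0:3,r1:Mul1,r2:-3,r3:7,r4:Mul2
cycle 9: issue ADD r4<-Add1 // r0:3,r1:Mul1,r2:-3,r3:7,r4:Add1
cycle 10: stall // r0:3,r1:Mul1,r2:-3,r3:7,r4:Add1
cycle 11: stall // r0:3,r1:Mul1,r2:-3,r3:7,r4:Add1
cycle 12: CDB Mul1=-9; issue MUL r1<-Mul1 // r0:3,r1:Mul1,r2:-3,r3:7,r4:Add1
cycle 13: CDB Mul2=-9; issue MUL r3<-Mul2 // r0:3,r1:Mul1,r2:-3,r3:Mul2,r4:Add1
cycle 14: issue ADD r1<-Add2 // r0:3,r1:Add2,r2:-3,r3:Mul2,r4:Add1
cycle 15: issue SUB r2<-Add3 // r0:3,r1:Add2,r2:Add3,r3:Mul2,r4:Add1
cycle 16: CDB Add1=-2 // r0:3,r1:Add2,r2:Add3,r3:Mul2,r4:-2
cycle 17: CDB Mul1=-27 // r0:3,r1:Add2,r2:Add3,r3:Mul2,r4:-2
cycle 18: CDB Mul2=9 // r0:3,r1:Add2,r2:Add3,r3:9,r4:-2
cycle 19: CDB Add3=-5 // r0:3,r1:Add2,r2:-5,r3:9,r4:-2

STATUS = VALUE -2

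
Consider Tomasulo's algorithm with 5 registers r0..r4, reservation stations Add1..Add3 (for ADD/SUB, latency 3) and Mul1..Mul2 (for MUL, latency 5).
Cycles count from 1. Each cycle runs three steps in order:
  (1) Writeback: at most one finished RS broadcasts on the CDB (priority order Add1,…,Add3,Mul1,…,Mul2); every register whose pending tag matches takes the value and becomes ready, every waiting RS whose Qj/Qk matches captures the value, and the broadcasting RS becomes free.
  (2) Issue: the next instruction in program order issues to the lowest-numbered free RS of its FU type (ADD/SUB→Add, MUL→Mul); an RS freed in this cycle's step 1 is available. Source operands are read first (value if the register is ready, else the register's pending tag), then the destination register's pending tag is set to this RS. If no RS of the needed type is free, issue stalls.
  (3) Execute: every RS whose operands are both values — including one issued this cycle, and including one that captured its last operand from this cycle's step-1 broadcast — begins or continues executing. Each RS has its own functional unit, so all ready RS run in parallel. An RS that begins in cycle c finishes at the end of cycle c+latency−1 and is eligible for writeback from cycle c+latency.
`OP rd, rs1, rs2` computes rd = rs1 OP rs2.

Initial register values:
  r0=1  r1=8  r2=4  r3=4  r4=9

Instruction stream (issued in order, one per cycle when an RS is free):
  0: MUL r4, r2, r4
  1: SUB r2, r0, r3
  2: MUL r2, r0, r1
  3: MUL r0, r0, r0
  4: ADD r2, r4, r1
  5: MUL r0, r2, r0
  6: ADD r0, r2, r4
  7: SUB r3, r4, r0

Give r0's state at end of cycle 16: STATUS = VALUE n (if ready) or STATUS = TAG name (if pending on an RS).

STATUS = VALUE 80

  c1: issue MUL r4<-Mul1  regs: r0:1,r1:8,r2:4,r3:4,r4:Mul1
  c2: issue SUB r2<-Add1  regs: r0:1,r1:8,r2:Add1,r3:4,r4:Mul1
  c3: issue MUL r2<-Mul2  regs: r0:1,r1:8,r2:Mul2,r3:4,r4:Mul1
  c4: stall  regs: r0:1,r1:8,r2:Mul2,r3:4,r4:Mul1
  c5: CDB Add1=-3; stall  regs: r0:1,r1:8,r2:Mul2,r3:4,r4:Mul1
  c6: CDB Mul1=36; issue MUL r0<-Mul1  regs: r0:Mul1,r1:8,r2:Mul2,r3:4,r4:36
  c7: issue ADD r2<-Add1  regs: r0:Mul1,r1:8,r2:Add1,r3:4,r4:36
  c8: CDB Mul2=8; issue MUL r0<-Mul2  regs: r0:Mul2,r1:8,r2:Add1,r3:4,r4:36
  c9: issue ADD r0<-Add2  regs: r0:Add2,r1:8,r2:Add1,r3:4,r4:36
  c10: CDB Add1=44; issue SUB r3<-Add1  regs: r0:Add2,r1:8,r2:44,r3:Add1,r4:36
  c11: CDB Mul1=1  regs: r0:Add2,r1:8,r2:44,r3:Add1,r4:36
  c12: -  regs: r0:Add2,r1:8,r2:44,r3:Add1,r4:36
  c13: CDB Add2=80  regs: r0:80,r1:8,r2:44,r3:Add1,r4:36
  c14: -  regs: r0:80,r1:8,r2:44,r3:Add1,r4:36
  c15: -  regs: r0:80,r1:8,r2:44,r3:Add1,r4:36
  c16: CDB Add1=-44  regs: r0:80,r1:8,r2:44,r3:-44,r4:36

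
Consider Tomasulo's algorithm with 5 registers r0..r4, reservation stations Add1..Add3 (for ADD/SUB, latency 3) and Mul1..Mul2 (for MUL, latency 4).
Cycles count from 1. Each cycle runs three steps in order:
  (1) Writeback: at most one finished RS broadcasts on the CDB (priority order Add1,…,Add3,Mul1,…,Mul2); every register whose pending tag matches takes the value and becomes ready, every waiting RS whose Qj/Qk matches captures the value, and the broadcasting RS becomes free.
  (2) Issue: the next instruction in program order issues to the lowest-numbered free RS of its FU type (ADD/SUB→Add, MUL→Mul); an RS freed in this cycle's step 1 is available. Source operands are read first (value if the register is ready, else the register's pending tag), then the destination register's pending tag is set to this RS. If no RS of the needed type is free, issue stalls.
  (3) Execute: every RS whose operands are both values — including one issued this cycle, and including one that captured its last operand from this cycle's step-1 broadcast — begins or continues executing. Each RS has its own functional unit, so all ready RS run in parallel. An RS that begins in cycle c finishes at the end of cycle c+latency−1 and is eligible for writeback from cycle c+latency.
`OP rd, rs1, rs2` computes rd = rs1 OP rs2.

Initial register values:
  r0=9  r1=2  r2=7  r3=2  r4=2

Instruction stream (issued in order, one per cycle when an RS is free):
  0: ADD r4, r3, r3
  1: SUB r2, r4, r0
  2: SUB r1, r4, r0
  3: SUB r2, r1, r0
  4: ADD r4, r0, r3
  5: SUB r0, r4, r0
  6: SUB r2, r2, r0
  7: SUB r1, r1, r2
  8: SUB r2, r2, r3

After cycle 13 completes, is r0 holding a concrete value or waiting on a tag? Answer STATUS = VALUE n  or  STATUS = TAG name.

cycle 1: issue ADD r4<-Add1 // r0:9,r1:2,r2:7,r3:2,r4:Add1
cycle 2: issue SUB r2<-Add2 // r0:9,r1:2,r2:Add2,r3:2,r4:Add1
cycle 3: issue SUB r1<-Add3 // r0:9,r1:Add3,r2:Add2,r3:2,r4:Add1
cycle 4: CDB Add1=4; issue SUB r2<-Add1 // r0:9,r1:Add3,r2:Add1,r3:2,r4:4
cycle 5: stall // r0:9,r1:Add3,r2:Add1,r3:2,r4:4
cycle 6: stall // r0:9,r1:Add3,r2:Add1,r3:2,r4:4
cycle 7: CDB Add2=-5; issue ADD r4<-Add2 // r0:9,r1:Add3,r2:Add1,r3:2,r4:Add2
cycle 8: CDB Add3=-5; issue SUB r0<-Add3 // r0:Add3,r1:-5,r2:Add1,r3:2,r4:Add2
cycle 9: stall // r0:Add3,r1:-5,r2:Add1,r3:2,r4:Add2
cycle 10: CDB Add2=11; issue SUB r2<-Add2 // r0:Add3,r1:-5,r2:Add2,r3:2,r4:11
cycle 11: CDB Add1=-14; issue SUB r1<-Add1 // r0:Add3,r1:Add1,r2:Add2,r3:2,r4:11
cycle 12: stall // r0:Add3,r1:Add1,r2:Add2,r3:2,r4:11
cycle 13: CDB Add3=2; issue SUB r2<-Add3 // r0:2,r1:Add1,r2:Add3,r3:2,r4:11

STATUS = VALUE 2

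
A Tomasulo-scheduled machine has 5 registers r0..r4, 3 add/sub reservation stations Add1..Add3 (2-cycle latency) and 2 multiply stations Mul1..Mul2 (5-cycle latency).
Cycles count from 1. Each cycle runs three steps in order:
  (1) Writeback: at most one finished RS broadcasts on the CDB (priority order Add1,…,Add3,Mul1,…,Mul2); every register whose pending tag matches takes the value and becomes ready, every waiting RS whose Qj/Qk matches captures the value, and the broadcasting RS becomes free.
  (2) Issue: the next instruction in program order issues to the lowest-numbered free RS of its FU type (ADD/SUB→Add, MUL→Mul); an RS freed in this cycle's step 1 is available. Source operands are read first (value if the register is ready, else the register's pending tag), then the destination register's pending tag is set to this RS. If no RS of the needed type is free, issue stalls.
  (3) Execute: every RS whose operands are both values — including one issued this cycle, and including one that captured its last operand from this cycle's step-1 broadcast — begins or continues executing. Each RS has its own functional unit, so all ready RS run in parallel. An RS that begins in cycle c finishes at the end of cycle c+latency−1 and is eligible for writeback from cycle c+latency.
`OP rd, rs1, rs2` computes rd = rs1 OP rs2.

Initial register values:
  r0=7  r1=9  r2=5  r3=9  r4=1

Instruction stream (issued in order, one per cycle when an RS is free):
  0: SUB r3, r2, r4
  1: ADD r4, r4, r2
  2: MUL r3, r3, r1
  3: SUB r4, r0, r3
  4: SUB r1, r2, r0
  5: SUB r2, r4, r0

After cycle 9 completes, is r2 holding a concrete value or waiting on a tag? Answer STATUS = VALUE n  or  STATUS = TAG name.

  c1: issue SUB r3<-Add1  regs: r0:7,r1:9,r2:5,r3:Add1,r4:1
  c2: issue ADD r4<-Add2  regs: r0:7,r1:9,r2:5,r3:Add1,r4:Add2
  c3: CDB Add1=4; issue MUL r3<-Mul1  regs: r0:7,r1:9,r2:5,r3:Mul1,r4:Add2
  c4: CDB Add2=6; issue SUB r4<-Add1  regs: r0:7,r1:9,r2:5,r3:Mul1,r4:Add1
  c5: issue SUB r1<-Add2  regs: r0:7,r1:Add2,r2:5,r3:Mul1,r4:Add1
  c6: issue SUB r2<-Add3  regs: r0:7,r1:Add2,r2:Add3,r3:Mul1,r4:Add1
  c7: CDB Add2=-2  regs: r0:7,r1:-2,r2:Add3,r3:Mul1,r4:Add1
  c8: CDB Mul1=36  regs: r0:7,r1:-2,r2:Add3,r3:36,r4:Add1
  c9: -  regs: r0:7,r1:-2,r2:Add3,r3:36,r4:Add1

STATUS = TAG Add3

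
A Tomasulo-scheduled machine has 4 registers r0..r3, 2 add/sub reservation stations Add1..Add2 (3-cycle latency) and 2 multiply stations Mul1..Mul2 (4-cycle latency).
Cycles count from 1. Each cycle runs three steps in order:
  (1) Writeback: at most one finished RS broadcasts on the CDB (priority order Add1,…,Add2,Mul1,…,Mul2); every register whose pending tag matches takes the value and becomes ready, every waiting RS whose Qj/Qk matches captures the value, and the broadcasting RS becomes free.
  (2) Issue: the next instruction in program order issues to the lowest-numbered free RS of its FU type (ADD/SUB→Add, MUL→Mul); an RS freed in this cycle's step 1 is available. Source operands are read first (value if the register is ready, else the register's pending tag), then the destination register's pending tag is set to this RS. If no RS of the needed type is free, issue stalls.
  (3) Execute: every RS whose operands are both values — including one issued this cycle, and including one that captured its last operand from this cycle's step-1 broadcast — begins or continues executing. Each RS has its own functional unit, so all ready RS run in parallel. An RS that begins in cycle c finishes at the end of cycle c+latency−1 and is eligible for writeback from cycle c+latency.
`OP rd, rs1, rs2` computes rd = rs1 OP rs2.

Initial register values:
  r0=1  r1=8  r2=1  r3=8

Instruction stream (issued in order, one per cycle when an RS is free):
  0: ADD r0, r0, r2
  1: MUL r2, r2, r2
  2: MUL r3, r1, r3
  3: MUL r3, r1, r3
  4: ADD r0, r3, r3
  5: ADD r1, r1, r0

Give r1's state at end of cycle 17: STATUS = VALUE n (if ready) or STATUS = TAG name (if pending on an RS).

  c1: issue ADD r0<-Add1  regs: r0:Add1,r1:8,r2:1,r3:8
  c2: issue MUL r2<-Mul1  regs: r0:Add1,r1:8,r2:Mul1,r3:8
  c3: issue MUL r3<-Mul2  regs: r0:Add1,r1:8,r2:Mul1,r3:Mul2
  c4: CDB Add1=2; stall  regs: r0:2,r1:8,r2:Mul1,r3:Mul2
  c5: stall  regs: r0:2,r1:8,r2:Mul1,r3:Mul2
  c6: CDB Mul1=1; issue MUL r3<-Mul1  regs: r0:2,r1:8,r2:1,r3:Mul1
  c7: CDB Mul2=64; issue ADD r0<-Add1  regs: r0:Add1,r1:8,r2:1,r3:Mul1
  c8: issue ADD r1<-Add2  regs: r0:Add1,r1:Add2,r2:1,r3:Mul1
  c9: -  regs: r0:Add1,r1:Add2,r2:1,r3:Mul1
  c10: -  regs: r0:Add1,r1:Add2,r2:1,r3:Mul1
  c11: CDB Mul1=512  regs: r0:Add1,r1:Add2,r2:1,r3:512
  c12: -  regs: r0:Add1,r1:Add2,r2:1,r3:512
  c13: -  regs: r0:Add1,r1:Add2,r2:1,r3:512
  c14: CDB Add1=1024  regs: r0:1024,r1:Add2,r2:1,r3:512
  c15: -  regs: r0:1024,r1:Add2,r2:1,r3:512
  c16: -  regs: r0:1024,r1:Add2,r2:1,r3:512
  c17: CDB Add2=1032  regs: r0:1024,r1:1032,r2:1,r3:512

STATUS = VALUE 1032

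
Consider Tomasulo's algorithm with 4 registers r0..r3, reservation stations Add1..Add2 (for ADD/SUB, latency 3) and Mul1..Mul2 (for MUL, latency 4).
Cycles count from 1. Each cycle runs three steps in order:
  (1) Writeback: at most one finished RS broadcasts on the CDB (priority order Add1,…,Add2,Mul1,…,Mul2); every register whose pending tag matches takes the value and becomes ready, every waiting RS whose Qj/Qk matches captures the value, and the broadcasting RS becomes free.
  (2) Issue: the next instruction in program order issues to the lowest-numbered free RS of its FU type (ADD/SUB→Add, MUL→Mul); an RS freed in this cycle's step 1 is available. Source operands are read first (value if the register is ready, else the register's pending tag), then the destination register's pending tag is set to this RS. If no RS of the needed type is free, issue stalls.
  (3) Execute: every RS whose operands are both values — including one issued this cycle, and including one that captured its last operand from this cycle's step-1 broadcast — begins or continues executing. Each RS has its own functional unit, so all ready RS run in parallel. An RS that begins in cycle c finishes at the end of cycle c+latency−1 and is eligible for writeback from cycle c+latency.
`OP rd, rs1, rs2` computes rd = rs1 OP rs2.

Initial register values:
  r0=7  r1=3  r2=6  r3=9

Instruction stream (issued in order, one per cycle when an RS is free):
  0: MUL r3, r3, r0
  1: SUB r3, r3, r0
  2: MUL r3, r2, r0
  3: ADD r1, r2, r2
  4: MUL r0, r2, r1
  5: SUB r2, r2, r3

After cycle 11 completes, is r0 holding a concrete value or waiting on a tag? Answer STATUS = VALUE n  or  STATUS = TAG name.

cycle 1: issue MUL r3<-Mul1 // r0:7,r1:3,r2:6,r3:Mul1
cycle 2: issue SUB r3<-Add1 // r0:7,r1:3,r2:6,r3:Add1
cycle 3: issue MUL r3<-Mul2 // r0:7,r1:3,r2:6,r3:Mul2
cycle 4: issue ADD r1<-Add2 // r0:7,r1:Add2,r2:6,r3:Mul2
cycle 5: CDB Mul1=63; issue MUL r0<-Mul1 // r0:Mul1,r1:Add2,r2:6,r3:Mul2
cycle 6: stall // r0:Mul1,r1:Add2,r2:6,r3:Mul2
cycle 7: CDB Add2=12; issue SUB r2<-Add2 // r0:Mul1,r1:12,r2:Add2,r3:Mul2
cycle 8: CDB Add1=56 // r0:Mul1,r1:12,r2:Add2,r3:Mul2
cycle 9: CDB Mul2=42 // r0:Mul1,r1:12,r2:Add2,r3:42
cycle 10: - // r0:Mul1,r1:12,r2:Add2,r3:42
cycle 11: CDB Mul1=72 // r0:72,r1:12,r2:Add2,r3:42

STATUS = VALUE 72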